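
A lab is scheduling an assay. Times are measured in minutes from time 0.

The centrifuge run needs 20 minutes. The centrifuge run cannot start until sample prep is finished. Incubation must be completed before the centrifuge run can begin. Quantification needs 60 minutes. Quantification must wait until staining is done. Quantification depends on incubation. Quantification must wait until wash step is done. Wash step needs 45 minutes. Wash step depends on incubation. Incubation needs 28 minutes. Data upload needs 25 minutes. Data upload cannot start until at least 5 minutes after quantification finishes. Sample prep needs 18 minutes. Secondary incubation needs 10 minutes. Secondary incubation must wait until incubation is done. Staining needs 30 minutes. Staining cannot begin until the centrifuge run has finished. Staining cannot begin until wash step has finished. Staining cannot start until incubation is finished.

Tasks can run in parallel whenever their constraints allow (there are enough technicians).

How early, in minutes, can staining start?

Nothing blocks incubation, so it runs from minute 0 to minute 28.
Wash step cannot begin until incubation (finishes minute 28). It runs from minute 28 to 28 + 45 = minute 73.
Sample prep has no prerequisites, so it starts at minute 0 and finishes at minute 18.
The centrifuge run has to wait for sample prep (finishes minute 18); incubation (finishes minute 28). The latest of these is minute 28, so the centrifuge run runs minute 28 to 28 + 20 = minute 48.
Staining waits on the centrifuge run (finishes minute 48); wash step (finishes minute 73); incubation (finishes minute 28). The latest of these is minute 73, which is the earliest staining can start.

73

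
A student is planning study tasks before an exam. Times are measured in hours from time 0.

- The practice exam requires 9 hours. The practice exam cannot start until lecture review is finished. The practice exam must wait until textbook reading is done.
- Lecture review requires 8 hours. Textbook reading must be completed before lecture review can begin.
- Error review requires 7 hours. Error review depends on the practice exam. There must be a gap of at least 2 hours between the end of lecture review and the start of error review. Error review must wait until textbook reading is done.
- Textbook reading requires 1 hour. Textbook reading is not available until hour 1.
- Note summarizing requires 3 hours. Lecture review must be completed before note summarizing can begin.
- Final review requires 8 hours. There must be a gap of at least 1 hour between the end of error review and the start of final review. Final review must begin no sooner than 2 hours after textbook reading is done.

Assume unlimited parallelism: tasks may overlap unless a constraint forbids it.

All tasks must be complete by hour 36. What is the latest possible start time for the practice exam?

Final review must finish by hour 36; it takes 8 hours, so it must start by 36 − 8 = hour 28.
Error review feeds into final review (must start by hour 28, minus 1-hour gap → hour 27); so error review must finish by hour 27 and therefore start by hour 20.
The practice exam feeds into error review (must start by hour 20); so the practice exam must finish by hour 20 and therefore start by hour 11.

11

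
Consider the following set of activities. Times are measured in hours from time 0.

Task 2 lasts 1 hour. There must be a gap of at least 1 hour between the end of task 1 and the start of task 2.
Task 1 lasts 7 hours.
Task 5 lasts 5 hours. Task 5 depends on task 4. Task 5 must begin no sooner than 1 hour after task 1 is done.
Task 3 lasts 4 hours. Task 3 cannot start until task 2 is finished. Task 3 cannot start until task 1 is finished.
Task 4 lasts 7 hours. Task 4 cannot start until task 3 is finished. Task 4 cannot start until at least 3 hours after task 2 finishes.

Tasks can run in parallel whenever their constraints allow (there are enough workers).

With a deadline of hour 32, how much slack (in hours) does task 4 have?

7

Nothing blocks task 1, so it runs from hour 0 to hour 7.
Task 2 cannot begin until task 1 (finishes hour 7, plus 1-hour gap → hour 8). It runs from hour 8 to 8 + 1 = hour 9.
Task 3 needs all of task 2 (finishes hour 9); task 1 (finishes hour 7). That puts its earliest start at hour 9; it finishes at 9 + 4 = hour 13.
Task 4 cannot start until task 3 (finishes hour 13); task 2 (finishes hour 9, plus 3-hour gap → hour 12). The controlling bound is hour 13, so task 4 finishes at 13 + 7 = hour 20.

Working backward from the deadline:
To finish by hour 32, task 5 (duration 5) must start no later than hour 27.
Task 4 has to be done before task 5 (must start by hour 27). That means finishing by hour 27, i.e. starting by 27 − 7 = hour 20.
So task 4 can start as early as hour 13 and as late as hour 20, giving 20 − 13 = 7 hours of slack.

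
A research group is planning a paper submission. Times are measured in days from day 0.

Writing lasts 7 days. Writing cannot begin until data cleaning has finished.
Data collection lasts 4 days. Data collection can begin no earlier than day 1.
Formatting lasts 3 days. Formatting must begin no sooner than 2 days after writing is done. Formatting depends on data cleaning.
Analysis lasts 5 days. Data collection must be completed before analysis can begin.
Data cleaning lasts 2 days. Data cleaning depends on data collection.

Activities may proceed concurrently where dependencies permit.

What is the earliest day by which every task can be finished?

19

After its own release at day 1, data collection can start at day 1 and finishes at day 5.
Analysis cannot begin until data collection (finishes day 5). It runs from day 5 to 5 + 5 = day 10.
After data collection (finishes day 5), data cleaning can start at day 5 and finishes at day 7.
Writing cannot begin until data cleaning (finishes day 7). It runs from day 7 to 7 + 7 = day 14.
Formatting cannot start until writing (finishes day 14, plus 2-day gap → day 16); data cleaning (finishes day 7). The controlling bound is day 16, so formatting finishes at 16 + 3 = day 19.
All tasks are finished once the last one completes. Finish times: Data collection at 5, Data cleaning at 7, Analysis at 10, Writing at 14, Formatting at 19. The latest is day 19.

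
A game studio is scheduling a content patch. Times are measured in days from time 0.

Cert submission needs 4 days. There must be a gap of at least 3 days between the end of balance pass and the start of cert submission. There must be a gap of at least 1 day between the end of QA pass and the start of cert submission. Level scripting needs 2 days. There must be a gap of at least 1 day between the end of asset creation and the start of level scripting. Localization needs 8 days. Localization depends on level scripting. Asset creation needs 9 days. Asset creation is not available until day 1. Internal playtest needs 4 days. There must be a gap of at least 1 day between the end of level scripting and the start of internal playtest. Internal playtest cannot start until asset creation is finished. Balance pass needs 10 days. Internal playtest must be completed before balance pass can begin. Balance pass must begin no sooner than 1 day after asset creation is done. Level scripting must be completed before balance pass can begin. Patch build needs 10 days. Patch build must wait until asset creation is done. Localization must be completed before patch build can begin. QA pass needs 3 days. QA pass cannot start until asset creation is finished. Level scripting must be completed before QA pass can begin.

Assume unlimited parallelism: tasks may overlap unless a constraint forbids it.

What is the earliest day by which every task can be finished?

35

Asset creation waits on its own release at day 1, so it starts at day 1 and finishes at 1 + 9 = day 10.
Level scripting cannot begin until asset creation (finishes day 10, plus 1-day gap → day 11). It runs from day 11 to 11 + 2 = day 13.
QA pass cannot start until asset creation (finishes day 10); level scripting (finishes day 13). The controlling bound is day 13, so QA pass finishes at 13 + 3 = day 16.
Localization cannot begin until level scripting (finishes day 13). It runs from day 13 to 13 + 8 = day 21.
Patch build needs all of asset creation (finishes day 10); localization (finishes day 21). That puts its earliest start at day 21; it finishes at 21 + 10 = day 31.
Internal playtest has to wait for level scripting (finishes day 13, plus 1-day gap → day 14); asset creation (finishes day 10). The latest of these is day 14, so internal playtest runs day 14 to 14 + 4 = day 18.
Balance pass cannot start until internal playtest (finishes day 18); asset creation (finishes day 10, plus 1-day gap → day 11); level scripting (finishes day 13). The controlling bound is day 18, so balance pass finishes at 18 + 10 = day 28.
Cert submission has to wait for balance pass (finishes day 28, plus 3-day gap → day 31); QA pass (finishes day 16, plus 1-day gap → day 17). The latest of these is day 31, so cert submission runs day 31 to 31 + 4 = day 35.
All tasks are finished once the last one completes. Finish times: Asset creation at 10, Level scripting at 13, Internal playtest at 18, Balance pass at 28, Localization at 21, QA pass at 16, Cert submission at 35, Patch build at 31. The latest is day 35.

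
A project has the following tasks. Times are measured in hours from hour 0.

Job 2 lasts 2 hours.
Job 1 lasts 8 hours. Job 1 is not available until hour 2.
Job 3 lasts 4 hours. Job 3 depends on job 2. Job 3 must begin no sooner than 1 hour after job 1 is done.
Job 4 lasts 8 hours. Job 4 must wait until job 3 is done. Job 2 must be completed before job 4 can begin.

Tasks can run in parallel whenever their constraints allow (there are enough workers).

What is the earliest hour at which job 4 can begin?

Job 2 has no prerequisites, so it starts at hour 0 and finishes at hour 2.
Job 1 cannot begin until its own release at hour 2. It runs from hour 2 to 2 + 8 = hour 10.
Job 3 has to wait for job 2 (finishes hour 2); job 1 (finishes hour 10, plus 1-hour gap → hour 11). The latest of these is hour 11, so job 3 runs hour 11 to 11 + 4 = hour 15.
Job 4 waits on job 3 (finishes hour 15); job 2 (finishes hour 2). The latest of these is hour 15, which is the earliest job 4 can start.

15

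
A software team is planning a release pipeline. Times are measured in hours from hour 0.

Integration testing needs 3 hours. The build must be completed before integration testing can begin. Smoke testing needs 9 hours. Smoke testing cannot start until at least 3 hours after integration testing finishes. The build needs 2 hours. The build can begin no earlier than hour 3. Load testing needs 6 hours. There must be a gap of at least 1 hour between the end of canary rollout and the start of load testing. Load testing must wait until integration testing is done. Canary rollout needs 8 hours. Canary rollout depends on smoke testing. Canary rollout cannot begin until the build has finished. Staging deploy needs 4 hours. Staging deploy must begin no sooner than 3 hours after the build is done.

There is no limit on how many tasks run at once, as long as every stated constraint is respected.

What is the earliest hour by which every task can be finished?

35

The build waits on its own release at hour 3, so it starts at hour 3 and finishes at 3 + 2 = hour 5.
After the build (finishes hour 5, plus 3-hour gap → hour 8), staging deploy can start at hour 8 and finishes at hour 12.
Integration testing waits on the build (finishes hour 5), so it starts at hour 5 and finishes at 5 + 3 = hour 8.
After integration testing (finishes hour 8, plus 3-hour gap → hour 11), smoke testing can start at hour 11 and finishes at hour 20.
Canary rollout needs all of smoke testing (finishes hour 20); the build (finishes hour 5). That puts its earliest start at hour 20; it finishes at 20 + 8 = hour 28.
Load testing needs all of canary rollout (finishes hour 28, plus 1-hour gap → hour 29); integration testing (finishes hour 8). That puts its earliest start at hour 29; it finishes at 29 + 6 = hour 35.
All tasks are finished once the last one completes. Finish times: The build at 5, Integration testing at 8, Staging deploy at 12, Smoke testing at 20, Canary rollout at 28, Load testing at 35. The latest is hour 35.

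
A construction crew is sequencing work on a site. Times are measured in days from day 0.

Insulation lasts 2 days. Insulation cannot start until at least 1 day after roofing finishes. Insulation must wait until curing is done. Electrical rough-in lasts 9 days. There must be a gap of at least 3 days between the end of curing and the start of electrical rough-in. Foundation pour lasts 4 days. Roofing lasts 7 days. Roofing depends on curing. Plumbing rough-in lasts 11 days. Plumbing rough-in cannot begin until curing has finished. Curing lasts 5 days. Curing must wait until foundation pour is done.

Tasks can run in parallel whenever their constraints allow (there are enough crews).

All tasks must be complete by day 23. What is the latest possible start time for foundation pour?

Insulation has no dependents, so it just needs to finish by day 23. Starting by 23 − 2 = day 21 achieves that.
Roofing must finish before insulation (must start by day 21, minus 1-day gap → day 20). With a 7-day duration, roofing must start by 20 − 7 = day 13.
Plumbing rough-in has no dependents, so it just needs to finish by day 23. Starting by 23 − 11 = day 12 achieves that.
To finish by day 23, electrical rough-in (duration 9) must start no later than day 14.
For curing: roofing (must start by day 13); plumbing rough-in (must start by day 12); electrical rough-in (must start by day 14, minus 3-day gap → day 11); insulation (must start by day 21). The most restrictive is day 11; with a 5-day duration, curing must start by day 6.
Foundation pour must finish before curing (must start by day 6). With a 4-day duration, foundation pour must start by 6 − 4 = day 2.

2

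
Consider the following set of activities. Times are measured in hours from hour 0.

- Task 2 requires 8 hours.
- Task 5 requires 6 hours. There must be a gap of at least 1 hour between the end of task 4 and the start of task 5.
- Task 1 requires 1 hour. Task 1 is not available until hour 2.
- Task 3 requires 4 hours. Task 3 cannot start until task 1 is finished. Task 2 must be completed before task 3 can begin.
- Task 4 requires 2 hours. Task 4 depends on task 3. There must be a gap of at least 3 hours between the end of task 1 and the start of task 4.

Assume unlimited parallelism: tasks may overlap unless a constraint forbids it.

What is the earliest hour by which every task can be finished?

21

Task 2 can start immediately at hour 0; it finishes at hour 8.
Task 1 waits on its own release at hour 2, so it starts at hour 2 and finishes at 2 + 1 = hour 3.
For task 3: task 1 (finishes hour 3); task 2 (finishes hour 8). Taking the maximum gives a start of hour 8, and it finishes at 8 + 4 = hour 12.
Task 4 has to wait for task 3 (finishes hour 12); task 1 (finishes hour 3, plus 3-hour gap → hour 6). The latest of these is hour 12, so task 4 runs hour 12 to 12 + 2 = hour 14.
Task 5 waits on task 4 (finishes hour 14, plus 1-hour gap → hour 15), so it starts at hour 15 and finishes at 15 + 6 = hour 21.
All tasks are finished once the last one completes. Finish times: Task 1 at 3, Task 2 at 8, Task 3 at 12, Task 4 at 14, Task 5 at 21. The latest is hour 21.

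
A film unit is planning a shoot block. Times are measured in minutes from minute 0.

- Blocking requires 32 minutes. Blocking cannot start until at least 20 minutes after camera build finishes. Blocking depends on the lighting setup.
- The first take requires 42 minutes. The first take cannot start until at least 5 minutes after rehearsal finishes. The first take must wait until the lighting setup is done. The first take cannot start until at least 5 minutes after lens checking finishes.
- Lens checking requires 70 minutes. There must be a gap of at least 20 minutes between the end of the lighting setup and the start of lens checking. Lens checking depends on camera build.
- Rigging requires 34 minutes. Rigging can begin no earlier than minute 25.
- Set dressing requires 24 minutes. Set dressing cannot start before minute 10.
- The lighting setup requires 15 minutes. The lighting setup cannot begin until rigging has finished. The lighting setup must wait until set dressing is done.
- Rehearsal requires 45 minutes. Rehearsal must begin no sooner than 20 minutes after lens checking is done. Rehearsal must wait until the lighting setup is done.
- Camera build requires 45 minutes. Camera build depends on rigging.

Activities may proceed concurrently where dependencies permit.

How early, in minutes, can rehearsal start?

194

Set dressing waits on its own release at minute 10, so it starts at minute 10 and finishes at 10 + 24 = minute 34.
After its own release at minute 25, rigging can start at minute 25 and finishes at minute 59.
Camera build waits on rigging (finishes minute 59), so it starts at minute 59 and finishes at 59 + 45 = minute 104.
The lighting setup has to wait for rigging (finishes minute 59); set dressing (finishes minute 34). The latest of these is minute 59, so the lighting setup runs minute 59 to 59 + 15 = minute 74.
Lens checking needs all of the lighting setup (finishes minute 74, plus 20-minute gap → minute 94); camera build (finishes minute 104). That puts its earliest start at minute 104; it finishes at 104 + 70 = minute 174.
Rehearsal waits on lens checking (finishes minute 174, plus 20-minute gap → minute 194); the lighting setup (finishes minute 74). The latest of these is minute 194, which is the earliest rehearsal can start.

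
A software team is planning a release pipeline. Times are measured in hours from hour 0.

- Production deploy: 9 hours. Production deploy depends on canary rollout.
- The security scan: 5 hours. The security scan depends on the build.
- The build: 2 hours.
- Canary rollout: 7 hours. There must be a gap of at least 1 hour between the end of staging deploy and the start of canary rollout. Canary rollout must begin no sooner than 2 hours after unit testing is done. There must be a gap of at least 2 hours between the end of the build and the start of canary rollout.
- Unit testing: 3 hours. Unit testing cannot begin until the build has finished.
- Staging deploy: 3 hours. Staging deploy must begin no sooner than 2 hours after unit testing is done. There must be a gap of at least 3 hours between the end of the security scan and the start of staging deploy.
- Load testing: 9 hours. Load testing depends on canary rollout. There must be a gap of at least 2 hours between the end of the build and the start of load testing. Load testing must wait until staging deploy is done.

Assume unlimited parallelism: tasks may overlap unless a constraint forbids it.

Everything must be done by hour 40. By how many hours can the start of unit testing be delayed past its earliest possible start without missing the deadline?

13

The build can start immediately at hour 0; it finishes at hour 2.
After the build (finishes hour 2), unit testing can start at hour 2 and finishes at hour 5.

Working backward from the deadline:
Load testing must finish by hour 40; it takes 9 hours, so it must start by 40 − 9 = hour 31.
Nothing follows production deploy; the deadline of hour 40 is its only limit. It must start by 40 − 9 = hour 31.
Canary rollout feeds load testing (must start by hour 31); production deploy (must start by hour 31). Taking the minimum, canary rollout must finish by hour 31 and start by 31 − 7 = hour 24.
Staging deploy has several dependents: canary rollout (must start by hour 24, minus 1-hour gap → hour 23); load testing (must start by hour 31). The earliest of those limits is hour 23, so staging deploy must start by 23 − 3 = hour 20.
Unit testing has several dependents: staging deploy (must start by hour 20, minus 2-hour gap → hour 18); canary rollout (must start by hour 24, minus 2-hour gap → hour 22). The earliest of those limits is hour 18, so unit testing must start by 18 − 3 = hour 15.
So unit testing can start as early as hour 2 and as late as hour 15, giving 15 − 2 = 13 hours of slack.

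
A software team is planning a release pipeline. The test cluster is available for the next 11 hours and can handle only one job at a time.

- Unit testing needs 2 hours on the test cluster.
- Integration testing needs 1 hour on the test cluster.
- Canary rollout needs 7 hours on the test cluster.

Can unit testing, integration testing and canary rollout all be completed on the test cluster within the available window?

Running back to back, the jobs need 2 + 1 + 7 = 10 hours on the test cluster.
Since 10 ≤ 11, they fit within the window.

Yes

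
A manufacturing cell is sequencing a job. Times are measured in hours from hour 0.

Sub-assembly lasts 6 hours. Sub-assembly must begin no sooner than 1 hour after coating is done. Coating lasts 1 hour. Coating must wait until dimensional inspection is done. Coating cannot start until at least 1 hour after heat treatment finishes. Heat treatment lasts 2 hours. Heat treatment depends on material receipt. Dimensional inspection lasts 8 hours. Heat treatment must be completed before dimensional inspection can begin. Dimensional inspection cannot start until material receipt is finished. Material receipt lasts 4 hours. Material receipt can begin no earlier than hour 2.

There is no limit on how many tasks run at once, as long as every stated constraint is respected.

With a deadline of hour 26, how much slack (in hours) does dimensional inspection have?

After its own release at hour 2, material receipt can start at hour 2 and finishes at hour 6.
Heat treatment cannot begin until material receipt (finishes hour 6). It runs from hour 6 to 6 + 2 = hour 8.
Dimensional inspection has to wait for heat treatment (finishes hour 8); material receipt (finishes hour 6). The latest of these is hour 8, so dimensional inspection runs hour 8 to 8 + 8 = hour 16.

Working backward from the deadline:
Sub-assembly must finish by hour 26; it takes 6 hours, so it must start by 26 − 6 = hour 20.
Since sub-assembly (must start by hour 20, minus 1-hour gap → hour 19) depends on it, coating must finish by hour 19. Backing off its 1-hour duration gives a latest start of hour 18.
Dimensional inspection must finish before coating (must start by hour 18). With an 8-hour duration, dimensional inspection must start by 18 − 8 = hour 10.
So dimensional inspection can start as early as hour 8 and as late as hour 10, giving 10 − 8 = 2 hours of slack.

2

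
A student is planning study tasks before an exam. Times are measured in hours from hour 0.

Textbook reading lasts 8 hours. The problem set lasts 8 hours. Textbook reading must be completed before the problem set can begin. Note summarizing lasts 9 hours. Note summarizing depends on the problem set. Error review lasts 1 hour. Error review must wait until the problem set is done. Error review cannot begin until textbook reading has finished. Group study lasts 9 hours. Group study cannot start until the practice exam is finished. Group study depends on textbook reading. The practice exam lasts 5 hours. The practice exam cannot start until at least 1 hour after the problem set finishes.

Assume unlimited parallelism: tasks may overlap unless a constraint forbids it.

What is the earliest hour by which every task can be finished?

Nothing blocks textbook reading, so it runs from hour 0 to hour 8.
After textbook reading (finishes hour 8), the problem set can start at hour 8 and finishes at hour 16.
Note summarizing waits on the problem set (finishes hour 16), so it starts at hour 16 and finishes at 16 + 9 = hour 25.
For error review: the problem set (finishes hour 16); textbook reading (finishes hour 8). Taking the maximum gives a start of hour 16, and it finishes at 16 + 1 = hour 17.
The practice exam waits on the problem set (finishes hour 16, plus 1-hour gap → hour 17), so it starts at hour 17 and finishes at 17 + 5 = hour 22.
Group study needs all of the practice exam (finishes hour 22); textbook reading (finishes hour 8). That puts its earliest start at hour 22; it finishes at 22 + 9 = hour 31.
All tasks are finished once the last one completes. Finish times: Textbook reading at 8, The problem set at 16, The practice exam at 22, Error review at 17, Group study at 31, Note summarizing at 25. The latest is hour 31.

31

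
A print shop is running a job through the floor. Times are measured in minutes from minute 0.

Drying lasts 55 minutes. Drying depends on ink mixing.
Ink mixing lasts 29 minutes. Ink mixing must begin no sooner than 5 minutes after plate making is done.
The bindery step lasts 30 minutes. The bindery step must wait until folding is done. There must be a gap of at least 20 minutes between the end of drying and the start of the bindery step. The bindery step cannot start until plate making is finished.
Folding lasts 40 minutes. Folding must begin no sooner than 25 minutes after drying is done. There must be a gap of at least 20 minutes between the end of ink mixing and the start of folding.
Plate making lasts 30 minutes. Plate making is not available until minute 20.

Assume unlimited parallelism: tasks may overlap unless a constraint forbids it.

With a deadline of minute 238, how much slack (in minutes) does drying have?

4

Plate making cannot begin until its own release at minute 20. It runs from minute 20 to 20 + 30 = minute 50.
Ink mixing waits on plate making (finishes minute 50, plus 5-minute gap → minute 55), so it starts at minute 55 and finishes at 55 + 29 = minute 84.
After ink mixing (finishes minute 84), drying can start at minute 84 and finishes at minute 139.

Working backward from the deadline:
To finish by minute 238, the bindery step (duration 30) must start no later than minute 208.
Folding feeds into the bindery step (must start by minute 208); so folding must finish by minute 208 and therefore start by minute 168.
Drying has several dependents: folding (must start by minute 168, minus 25-minute gap → minute 143); the bindery step (must start by minute 208, minus 20-minute gap → minute 188). The earliest of those limits is minute 143, so drying must start by 143 − 55 = minute 88.
So drying can start as early as minute 84 and as late as minute 88, giving 88 − 84 = 4 minutes of slack.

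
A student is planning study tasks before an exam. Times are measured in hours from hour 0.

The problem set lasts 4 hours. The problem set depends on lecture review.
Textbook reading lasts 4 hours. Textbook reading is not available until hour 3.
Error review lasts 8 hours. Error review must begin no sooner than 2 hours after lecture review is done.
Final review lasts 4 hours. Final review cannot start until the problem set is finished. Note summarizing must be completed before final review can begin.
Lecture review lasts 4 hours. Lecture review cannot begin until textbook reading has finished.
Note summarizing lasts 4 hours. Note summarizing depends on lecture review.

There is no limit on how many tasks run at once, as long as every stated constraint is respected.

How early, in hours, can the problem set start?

Textbook reading cannot begin until its own release at hour 3. It runs from hour 3 to 3 + 4 = hour 7.
After textbook reading (finishes hour 7), lecture review can start at hour 7 and finishes at hour 11.
The problem set waits on lecture review (finishes hour 11), so the earliest it can start is hour 11.

11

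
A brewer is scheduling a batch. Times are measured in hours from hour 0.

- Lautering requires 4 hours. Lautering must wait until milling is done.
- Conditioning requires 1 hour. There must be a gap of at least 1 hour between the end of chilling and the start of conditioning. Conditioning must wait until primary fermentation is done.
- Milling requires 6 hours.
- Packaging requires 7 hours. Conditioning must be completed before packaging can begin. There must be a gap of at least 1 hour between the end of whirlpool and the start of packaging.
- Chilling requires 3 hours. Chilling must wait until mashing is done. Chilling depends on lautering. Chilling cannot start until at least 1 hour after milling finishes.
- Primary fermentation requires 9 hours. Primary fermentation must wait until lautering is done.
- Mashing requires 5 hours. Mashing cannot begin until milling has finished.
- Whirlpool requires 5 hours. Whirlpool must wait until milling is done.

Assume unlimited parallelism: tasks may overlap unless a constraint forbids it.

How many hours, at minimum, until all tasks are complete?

Milling can start immediately at hour 0; it finishes at hour 6.
Whirlpool waits on milling (finishes hour 6), so it starts at hour 6 and finishes at 6 + 5 = hour 11.
Lautering waits on milling (finishes hour 6), so it starts at hour 6 and finishes at 6 + 4 = hour 10.
Primary fermentation cannot begin until lautering (finishes hour 10). It runs from hour 10 to 10 + 9 = hour 19.
Mashing waits on milling (finishes hour 6), so it starts at hour 6 and finishes at 6 + 5 = hour 11.
Chilling has to wait for mashing (finishes hour 11); lautering (finishes hour 10); milling (finishes hour 6, plus 1-hour gap → hour 7). The latest of these is hour 11, so chilling runs hour 11 to 11 + 3 = hour 14.
Conditioning has to wait for chilling (finishes hour 14, plus 1-hour gap → hour 15); primary fermentation (finishes hour 19). The latest of these is hour 19, so conditioning runs hour 19 to 19 + 1 = hour 20.
Packaging has to wait for conditioning (finishes hour 20); whirlpool (finishes hour 11, plus 1-hour gap → hour 12). The latest of these is hour 20, so packaging runs hour 20 to 20 + 7 = hour 27.
All tasks are finished once the last one completes. Finish times: Milling at 6, Mashing at 11, Lautering at 10, Whirlpool at 11, Chilling at 14, Primary fermentation at 19, Conditioning at 20, Packaging at 27. The latest is hour 27.

27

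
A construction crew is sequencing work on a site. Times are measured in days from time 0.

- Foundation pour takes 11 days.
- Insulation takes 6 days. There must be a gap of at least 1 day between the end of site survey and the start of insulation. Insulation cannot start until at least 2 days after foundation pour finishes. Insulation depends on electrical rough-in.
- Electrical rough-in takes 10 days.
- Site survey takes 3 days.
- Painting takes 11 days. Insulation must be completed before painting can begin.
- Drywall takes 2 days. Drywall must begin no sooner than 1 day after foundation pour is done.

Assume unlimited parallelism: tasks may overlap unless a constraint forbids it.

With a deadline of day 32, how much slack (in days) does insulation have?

Electrical rough-in can start immediately at day 0; it finishes at day 10.
Foundation pour has no prerequisites, so it starts at day 0 and finishes at day 11.
Site survey can start immediately at day 0; it finishes at day 3.
For insulation: site survey (finishes day 3, plus 1-day gap → day 4); foundation pour (finishes day 11, plus 2-day gap → day 13); electrical rough-in (finishes day 10). Taking the maximum gives a start of day 13, and it finishes at 13 + 6 = day 19.

Working backward from the deadline:
Painting must finish by day 32; it takes 11 days, so it must start by 32 − 11 = day 21.
Insulation has to be done before painting (must start by day 21). That means finishing by day 21, i.e. starting by 21 − 6 = day 15.
So insulation can start as early as day 13 and as late as day 15, giving 15 − 13 = 2 days of slack.

2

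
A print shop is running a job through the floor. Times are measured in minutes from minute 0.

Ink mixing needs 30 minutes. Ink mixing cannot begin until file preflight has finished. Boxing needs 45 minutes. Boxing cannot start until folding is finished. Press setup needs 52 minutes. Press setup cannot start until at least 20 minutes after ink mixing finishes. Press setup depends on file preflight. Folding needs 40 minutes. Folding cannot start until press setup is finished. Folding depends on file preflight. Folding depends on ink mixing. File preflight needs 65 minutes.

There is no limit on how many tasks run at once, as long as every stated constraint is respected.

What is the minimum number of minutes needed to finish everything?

Nothing blocks file preflight, so it runs from minute 0 to minute 65.
Ink mixing waits on file preflight (finishes minute 65), so it starts at minute 65 and finishes at 65 + 30 = minute 95.
Press setup has to wait for ink mixing (finishes minute 95, plus 20-minute gap → minute 115); file preflight (finishes minute 65). The latest of these is minute 115, so press setup runs minute 115 to 115 + 52 = minute 167.
Folding has to wait for press setup (finishes minute 167); file preflight (finishes minute 65); ink mixing (finishes minute 95). The latest of these is minute 167, so folding runs minute 167 to 167 + 40 = minute 207.
After folding (finishes minute 207), boxing can start at minute 207 and finishes at minute 252.
All tasks are finished once the last one completes. Finish times: File preflight at 65, Ink mixing at 95, Press setup at 167, Folding at 207, Boxing at 252. The latest is minute 252.

252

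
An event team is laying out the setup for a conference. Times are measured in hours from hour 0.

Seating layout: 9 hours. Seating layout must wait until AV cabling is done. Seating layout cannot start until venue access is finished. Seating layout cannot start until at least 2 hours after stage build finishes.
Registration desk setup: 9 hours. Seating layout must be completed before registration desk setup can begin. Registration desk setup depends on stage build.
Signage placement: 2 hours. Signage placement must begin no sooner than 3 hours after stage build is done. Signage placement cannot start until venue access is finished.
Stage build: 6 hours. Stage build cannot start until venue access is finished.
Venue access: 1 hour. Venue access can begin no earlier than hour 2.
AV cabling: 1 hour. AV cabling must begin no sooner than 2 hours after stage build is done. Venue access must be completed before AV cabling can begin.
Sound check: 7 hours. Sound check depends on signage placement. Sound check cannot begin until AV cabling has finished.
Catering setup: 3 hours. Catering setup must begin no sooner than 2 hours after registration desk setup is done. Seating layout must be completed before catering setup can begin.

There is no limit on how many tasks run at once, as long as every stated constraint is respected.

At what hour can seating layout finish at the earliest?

21

After its own release at hour 2, venue access can start at hour 2 and finishes at hour 3.
Stage build waits on venue access (finishes hour 3), so it starts at hour 3 and finishes at 3 + 6 = hour 9.
For AV cabling: stage build (finishes hour 9, plus 2-hour gap → hour 11); venue access (finishes hour 3). Taking the maximum gives a start of hour 11, and it finishes at 11 + 1 = hour 12.
Seating layout needs all of AV cabling (finishes hour 12); venue access (finishes hour 3); stage build (finishes hour 9, plus 2-hour gap → hour 11). That puts its earliest start at hour 12; it finishes at 12 + 9 = hour 21.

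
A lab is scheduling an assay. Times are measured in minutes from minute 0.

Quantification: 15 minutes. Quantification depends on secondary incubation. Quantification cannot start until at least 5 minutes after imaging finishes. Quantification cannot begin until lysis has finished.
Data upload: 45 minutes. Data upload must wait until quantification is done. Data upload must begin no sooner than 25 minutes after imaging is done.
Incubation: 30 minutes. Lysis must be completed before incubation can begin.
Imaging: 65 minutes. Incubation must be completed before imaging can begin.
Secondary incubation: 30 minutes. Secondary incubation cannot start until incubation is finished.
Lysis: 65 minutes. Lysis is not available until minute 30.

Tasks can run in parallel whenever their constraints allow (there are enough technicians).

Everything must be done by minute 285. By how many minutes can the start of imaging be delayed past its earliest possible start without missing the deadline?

Lysis cannot begin until its own release at minute 30. It runs from minute 30 to 30 + 65 = minute 95.
After lysis (finishes minute 95), incubation can start at minute 95 and finishes at minute 125.
After incubation (finishes minute 125), imaging can start at minute 125 and finishes at minute 190.

Working backward from the deadline:
Data upload must finish by minute 285; it takes 45 minutes, so it must start by 285 − 45 = minute 240.
Quantification must finish before data upload (must start by minute 240). With a 15-minute duration, quantification must start by 240 − 15 = minute 225.
Imaging has several dependents: quantification (must start by minute 225, minus 5-minute gap → minute 220); data upload (must start by minute 240, minus 25-minute gap → minute 215). The earliest of those limits is minute 215, so imaging must start by 215 − 65 = minute 150.
So imaging can start as early as minute 125 and as late as minute 150, giving 150 − 125 = 25 minutes of slack.

25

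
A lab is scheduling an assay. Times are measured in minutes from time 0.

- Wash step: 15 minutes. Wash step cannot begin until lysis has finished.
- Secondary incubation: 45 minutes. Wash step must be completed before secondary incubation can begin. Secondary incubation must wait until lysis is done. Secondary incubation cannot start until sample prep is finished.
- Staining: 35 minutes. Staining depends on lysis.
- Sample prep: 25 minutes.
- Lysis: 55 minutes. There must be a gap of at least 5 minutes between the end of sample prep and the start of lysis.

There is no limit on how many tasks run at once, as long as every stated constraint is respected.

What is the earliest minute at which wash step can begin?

85

Sample prep can start immediately at minute 0; it finishes at minute 25.
Lysis waits on sample prep (finishes minute 25, plus 5-minute gap → minute 30), so it starts at minute 30 and finishes at 30 + 55 = minute 85.
Wash step waits on lysis (finishes minute 85), so the earliest it can start is minute 85.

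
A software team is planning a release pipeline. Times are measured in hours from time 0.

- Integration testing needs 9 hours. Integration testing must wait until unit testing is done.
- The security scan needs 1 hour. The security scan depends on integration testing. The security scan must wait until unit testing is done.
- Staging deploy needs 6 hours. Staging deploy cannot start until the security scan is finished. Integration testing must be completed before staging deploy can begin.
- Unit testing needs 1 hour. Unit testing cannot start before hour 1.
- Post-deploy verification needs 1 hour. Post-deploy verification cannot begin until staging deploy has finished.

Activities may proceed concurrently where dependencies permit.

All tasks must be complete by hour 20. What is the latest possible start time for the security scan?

12

Post-deploy verification has no dependents, so it just needs to finish by hour 20. Starting by 20 − 1 = hour 19 achieves that.
Staging deploy must finish before post-deploy verification (must start by hour 19). With a 6-hour duration, staging deploy must start by 19 − 6 = hour 13.
The security scan feeds into staging deploy (must start by hour 13); so the security scan must finish by hour 13 and therefore start by hour 12.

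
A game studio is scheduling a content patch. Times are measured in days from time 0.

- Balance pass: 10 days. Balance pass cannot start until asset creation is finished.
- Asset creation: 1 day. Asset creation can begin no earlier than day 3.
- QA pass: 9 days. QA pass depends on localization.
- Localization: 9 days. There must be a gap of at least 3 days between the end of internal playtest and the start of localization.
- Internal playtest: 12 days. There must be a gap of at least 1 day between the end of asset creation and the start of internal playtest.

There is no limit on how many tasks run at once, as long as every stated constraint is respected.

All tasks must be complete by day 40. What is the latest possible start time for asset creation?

5

To finish by day 40, QA pass (duration 9) must start no later than day 31.
Localization must finish before QA pass (must start by day 31). With a 9-day duration, localization must start by 31 − 9 = day 22.
Internal playtest feeds into localization (must start by day 22, minus 3-day gap → day 19); so internal playtest must finish by day 19 and therefore start by day 7.
Balance pass must finish by day 40; it takes 10 days, so it must start by 40 − 10 = day 30.
Asset creation has several dependents: internal playtest (must start by day 7, minus 1-day gap → day 6); balance pass (must start by day 30). The earliest of those limits is day 6, so asset creation must start by 6 − 1 = day 5.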